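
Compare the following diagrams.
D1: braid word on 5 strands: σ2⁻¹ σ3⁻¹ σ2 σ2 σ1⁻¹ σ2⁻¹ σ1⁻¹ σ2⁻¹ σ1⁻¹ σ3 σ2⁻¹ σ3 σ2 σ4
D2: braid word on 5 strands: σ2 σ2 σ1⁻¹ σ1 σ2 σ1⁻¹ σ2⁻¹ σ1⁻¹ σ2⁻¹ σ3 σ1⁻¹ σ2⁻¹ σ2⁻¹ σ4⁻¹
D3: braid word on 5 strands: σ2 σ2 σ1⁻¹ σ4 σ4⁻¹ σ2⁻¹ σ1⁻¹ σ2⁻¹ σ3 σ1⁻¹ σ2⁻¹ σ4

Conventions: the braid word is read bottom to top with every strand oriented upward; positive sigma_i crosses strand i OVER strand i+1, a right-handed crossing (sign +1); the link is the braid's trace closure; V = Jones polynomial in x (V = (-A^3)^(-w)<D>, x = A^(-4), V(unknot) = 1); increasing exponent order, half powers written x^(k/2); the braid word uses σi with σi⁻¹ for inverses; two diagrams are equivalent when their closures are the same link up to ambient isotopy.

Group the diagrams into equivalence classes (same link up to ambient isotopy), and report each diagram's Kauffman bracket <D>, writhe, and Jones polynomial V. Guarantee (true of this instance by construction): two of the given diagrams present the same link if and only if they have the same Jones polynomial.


classes: {D1, D2, D3}
V(D1) = x^-5 + 2x^-3 + x^-1  [14 crossings, <D> = A^-2 + 2A^6 + A^14, w = -2]
D2 (bracket A^-8 + 2 + A^8; 14 crossings at w = -4): V = x^-5 + 2x^-3 + x^-1
D3 (bracket A^-2 + 2A^6 + A^14; 12 crossings at w = -2): V = x^-5 + 2x^-3 + x^-1
note: one V(x) for all 3 diagrams — one class (guaranteed)


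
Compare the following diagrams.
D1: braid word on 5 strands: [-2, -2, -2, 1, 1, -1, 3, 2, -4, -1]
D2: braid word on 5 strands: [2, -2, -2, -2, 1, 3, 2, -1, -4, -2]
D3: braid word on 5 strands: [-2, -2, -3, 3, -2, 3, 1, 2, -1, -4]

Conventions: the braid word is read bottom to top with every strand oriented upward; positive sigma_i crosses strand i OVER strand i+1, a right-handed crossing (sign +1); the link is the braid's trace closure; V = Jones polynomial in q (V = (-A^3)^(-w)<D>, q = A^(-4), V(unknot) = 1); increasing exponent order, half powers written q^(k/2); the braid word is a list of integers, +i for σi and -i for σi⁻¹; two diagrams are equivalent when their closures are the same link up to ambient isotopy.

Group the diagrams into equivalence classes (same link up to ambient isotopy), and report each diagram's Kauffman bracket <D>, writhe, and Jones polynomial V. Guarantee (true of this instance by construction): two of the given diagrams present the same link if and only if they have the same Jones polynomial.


equivalence classes: {D1, D2, D3}
D1 (bracket A^-2 + A^6 - A^10; 10 crossings at w = -2): V = -q^-4 + q^-3 + q^-1
V(D2) = -q^-4 + q^-3 + q^-1  [10 crossings, <D> = A^-2 + A^6 - A^10, w = -2]
V(D3) = -q^-4 + q^-3 + q^-1  [10 crossings, <D> = A^-2 + A^6 - A^10, w = -2]
key observation: all 3 diagrams share one V(q), hence one class


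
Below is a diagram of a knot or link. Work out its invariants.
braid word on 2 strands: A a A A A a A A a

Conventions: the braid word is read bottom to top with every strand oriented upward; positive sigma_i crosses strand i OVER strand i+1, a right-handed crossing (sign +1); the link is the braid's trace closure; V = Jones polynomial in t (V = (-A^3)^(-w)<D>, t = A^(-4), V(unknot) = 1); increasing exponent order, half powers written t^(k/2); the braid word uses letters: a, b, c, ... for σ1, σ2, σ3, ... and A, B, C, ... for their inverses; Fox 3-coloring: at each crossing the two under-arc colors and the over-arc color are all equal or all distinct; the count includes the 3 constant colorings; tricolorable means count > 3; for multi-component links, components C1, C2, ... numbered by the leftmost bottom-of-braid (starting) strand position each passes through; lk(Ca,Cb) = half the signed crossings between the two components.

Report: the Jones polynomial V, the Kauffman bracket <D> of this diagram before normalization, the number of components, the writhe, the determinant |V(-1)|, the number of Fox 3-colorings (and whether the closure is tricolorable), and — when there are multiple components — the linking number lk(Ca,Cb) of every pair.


V = -t^-4 + t^-3 + t^-1
<D> = -A^-5 - A^3 + A^7 (w = -3)
1 component over 9 crossings, w = -3
9 Fox colorings among 3^9, |V(-1)| = 3: tricolorable
why: the span of V is 3, forcing >= 3 crossings in any diagram


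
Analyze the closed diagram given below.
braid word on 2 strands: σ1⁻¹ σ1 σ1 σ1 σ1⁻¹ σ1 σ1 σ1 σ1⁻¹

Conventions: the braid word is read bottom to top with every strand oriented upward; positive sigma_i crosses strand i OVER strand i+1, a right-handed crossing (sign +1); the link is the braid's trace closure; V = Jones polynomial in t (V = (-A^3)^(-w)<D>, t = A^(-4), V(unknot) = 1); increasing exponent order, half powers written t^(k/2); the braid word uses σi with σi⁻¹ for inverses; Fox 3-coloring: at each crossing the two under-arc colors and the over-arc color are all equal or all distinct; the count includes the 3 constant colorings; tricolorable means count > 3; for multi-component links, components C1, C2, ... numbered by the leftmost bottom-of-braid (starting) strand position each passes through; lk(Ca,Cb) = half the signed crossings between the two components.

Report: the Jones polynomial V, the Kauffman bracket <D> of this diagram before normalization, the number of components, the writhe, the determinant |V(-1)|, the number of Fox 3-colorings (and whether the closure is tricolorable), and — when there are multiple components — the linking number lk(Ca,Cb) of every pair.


V(t) = t + t^3 - t^4
bracket: A^-7 - A^-3 - A^5, w = +3
1 component, writhe +3, over 9 crossings
det 3, colorings 9 of 3^9 — tricolorable
observation: V spans 3 powers of t: at least 3 crossings in any diagram


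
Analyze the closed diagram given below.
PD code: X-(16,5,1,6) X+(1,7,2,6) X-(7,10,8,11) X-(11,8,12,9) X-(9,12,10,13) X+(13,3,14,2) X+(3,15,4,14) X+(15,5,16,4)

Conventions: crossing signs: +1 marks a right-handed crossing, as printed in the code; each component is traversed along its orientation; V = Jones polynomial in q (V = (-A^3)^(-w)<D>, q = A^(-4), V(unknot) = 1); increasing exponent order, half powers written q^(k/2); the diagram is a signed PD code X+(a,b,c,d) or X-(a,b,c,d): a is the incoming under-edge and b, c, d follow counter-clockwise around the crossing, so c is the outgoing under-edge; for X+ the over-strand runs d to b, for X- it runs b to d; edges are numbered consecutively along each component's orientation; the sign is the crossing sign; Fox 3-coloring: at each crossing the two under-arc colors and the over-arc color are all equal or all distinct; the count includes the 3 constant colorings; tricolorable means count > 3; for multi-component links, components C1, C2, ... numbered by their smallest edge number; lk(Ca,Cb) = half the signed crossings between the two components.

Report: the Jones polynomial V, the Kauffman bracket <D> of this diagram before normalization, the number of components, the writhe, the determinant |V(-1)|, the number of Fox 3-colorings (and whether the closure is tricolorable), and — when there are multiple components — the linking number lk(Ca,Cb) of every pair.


Jones polynomial: V(q) = -q^-3 + q^-2 - q^-1 + 3 - q + q^2 - q^3
<D> = -A^-12 + A^-8 - A^-4 + 3 - A^4 + A^8 - A^12; writhe 0
components 1, writhe 0 (8 crossings)
3-colorings: 27 of 3^8, det 9 — tricolorable
note: V is palindromic (span 6, det 9): q -> 1/q fixes it; necessary, not sufficient, for amphichirality


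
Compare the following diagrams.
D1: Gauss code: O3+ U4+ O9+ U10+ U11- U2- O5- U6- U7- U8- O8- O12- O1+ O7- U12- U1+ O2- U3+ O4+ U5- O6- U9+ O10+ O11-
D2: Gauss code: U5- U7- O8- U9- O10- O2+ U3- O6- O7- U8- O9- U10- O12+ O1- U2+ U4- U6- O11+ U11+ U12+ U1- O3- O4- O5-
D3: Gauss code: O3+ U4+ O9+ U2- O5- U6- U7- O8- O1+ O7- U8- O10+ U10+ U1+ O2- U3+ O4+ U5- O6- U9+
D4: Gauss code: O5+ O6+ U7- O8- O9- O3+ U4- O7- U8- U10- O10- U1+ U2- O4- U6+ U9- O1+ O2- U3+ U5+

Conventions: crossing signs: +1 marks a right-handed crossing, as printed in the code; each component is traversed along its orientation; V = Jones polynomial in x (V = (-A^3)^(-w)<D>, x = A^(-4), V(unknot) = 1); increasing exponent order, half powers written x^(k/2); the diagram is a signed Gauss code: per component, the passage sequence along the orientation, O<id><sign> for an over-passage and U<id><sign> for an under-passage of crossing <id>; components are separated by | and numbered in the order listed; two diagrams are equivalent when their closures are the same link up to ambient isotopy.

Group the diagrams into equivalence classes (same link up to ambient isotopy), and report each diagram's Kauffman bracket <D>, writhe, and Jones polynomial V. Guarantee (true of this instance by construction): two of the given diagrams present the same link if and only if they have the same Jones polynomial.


grouping into links: {D1, D3} | {D2} | {D4}
V(D1) = -x^-3 + 2x^-2 - 2x^-1 + 3 - 2x + 2x^2 - x^3  (w -2, c 12, <D> = -A^-18 + 2A^-14 - 2A^-10 + 3A^-6 - 2A^-2 + 2A^2 - A^6)
D2 (bracket A^-10 + A^-2 - A^2 + A^6 - A^10; 12 crossings at w = -6): V = -x^-7 + x^-6 - x^-5 + x^-4 + x^-2
V(D3) = -x^-3 + 2x^-2 - 2x^-1 + 3 - 2x + 2x^2 - x^3  (w 0, c 10, <D> = -A^-12 + 2A^-8 - 2A^-4 + 3 - 2A^4 + 2A^8 - A^12)
D4 (bracket A^-2 + A^6 - A^10; 10 crossings at w = -2): V = -x^-4 + x^-3 + x^-1
key observation: 3 classes among 4 diagrams; unequal V(x) rules out equality


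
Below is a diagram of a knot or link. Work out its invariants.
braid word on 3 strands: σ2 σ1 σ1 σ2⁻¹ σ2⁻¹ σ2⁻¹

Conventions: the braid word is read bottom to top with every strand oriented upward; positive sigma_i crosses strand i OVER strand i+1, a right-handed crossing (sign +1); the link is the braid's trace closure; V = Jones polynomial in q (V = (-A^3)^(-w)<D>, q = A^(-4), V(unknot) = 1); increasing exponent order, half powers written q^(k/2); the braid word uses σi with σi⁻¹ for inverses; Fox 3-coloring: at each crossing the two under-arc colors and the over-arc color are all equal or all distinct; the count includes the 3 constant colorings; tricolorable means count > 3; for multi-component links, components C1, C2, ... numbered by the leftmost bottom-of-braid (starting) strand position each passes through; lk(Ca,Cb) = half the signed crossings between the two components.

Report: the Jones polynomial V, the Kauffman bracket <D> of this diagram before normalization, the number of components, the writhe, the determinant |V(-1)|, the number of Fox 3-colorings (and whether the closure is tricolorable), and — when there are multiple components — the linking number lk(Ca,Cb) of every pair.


V(q) = q^-2 + 2 + q^2
bracket: A^-8 + 2 + A^8, w = 0
3 components, writhe 0, over 6 crossings
lk(C1,C2) = 0
linking number lk(C1,C3) = +1
lk(C2,C3): -1
det 4, colorings 3 of 3^6 — not tricolorable
observation: palindromic: swapping q for 1/q fixes V


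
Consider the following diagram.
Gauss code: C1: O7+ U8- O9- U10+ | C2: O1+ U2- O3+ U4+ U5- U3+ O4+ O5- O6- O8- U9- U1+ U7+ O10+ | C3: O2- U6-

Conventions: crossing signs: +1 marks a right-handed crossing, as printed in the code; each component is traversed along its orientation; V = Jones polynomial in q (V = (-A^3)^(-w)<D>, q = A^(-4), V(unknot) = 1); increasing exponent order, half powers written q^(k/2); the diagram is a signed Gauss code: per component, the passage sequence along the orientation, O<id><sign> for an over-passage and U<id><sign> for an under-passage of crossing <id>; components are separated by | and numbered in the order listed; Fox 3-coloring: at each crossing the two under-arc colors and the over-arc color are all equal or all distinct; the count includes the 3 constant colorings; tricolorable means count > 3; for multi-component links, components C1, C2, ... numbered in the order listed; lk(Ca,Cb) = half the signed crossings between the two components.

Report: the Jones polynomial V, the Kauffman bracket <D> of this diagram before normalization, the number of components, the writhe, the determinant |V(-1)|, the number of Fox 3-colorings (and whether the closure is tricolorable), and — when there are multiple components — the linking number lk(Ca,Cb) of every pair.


V = q^-3 + q^-2 + q^-1 + 1
<D> = 1 + A^4 + A^8 + A^12 (w = 0)
3 components over 10 crossings, w = 0
lk(C1,C2): 0
lk(C1,C3) = 0
linking number lk(C2,C3) = -1
9 Fox colorings among 3^10, |V(-1)| = 0: tricolorable
why: w = 0 (over 10 crossings) is diagram-only; (-A^3)^(0) removes it from V


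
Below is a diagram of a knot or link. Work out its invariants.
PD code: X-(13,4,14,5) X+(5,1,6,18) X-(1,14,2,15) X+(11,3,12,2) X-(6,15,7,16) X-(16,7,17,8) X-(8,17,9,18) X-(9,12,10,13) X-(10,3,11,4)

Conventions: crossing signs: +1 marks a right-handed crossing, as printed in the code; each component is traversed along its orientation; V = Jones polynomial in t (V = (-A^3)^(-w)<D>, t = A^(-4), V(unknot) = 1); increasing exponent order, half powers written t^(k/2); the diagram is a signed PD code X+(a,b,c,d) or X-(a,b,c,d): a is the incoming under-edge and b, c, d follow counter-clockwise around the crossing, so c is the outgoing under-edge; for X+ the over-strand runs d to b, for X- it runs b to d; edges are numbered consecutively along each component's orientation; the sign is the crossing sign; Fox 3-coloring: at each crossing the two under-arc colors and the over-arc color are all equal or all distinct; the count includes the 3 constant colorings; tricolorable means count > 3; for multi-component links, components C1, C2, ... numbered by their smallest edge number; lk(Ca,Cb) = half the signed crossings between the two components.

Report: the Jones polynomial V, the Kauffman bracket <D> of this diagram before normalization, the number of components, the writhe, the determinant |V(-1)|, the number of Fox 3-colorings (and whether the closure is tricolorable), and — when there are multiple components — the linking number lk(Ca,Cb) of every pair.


Jones polynomial: V(t) = -t^-6 + t^-5 - t^-4 + 2t^-3 - t^-2 + t^-1
<D> = -A^-11 + A^-7 - 2A^-3 + A - A^5 + A^9; writhe -5
components 1, writhe -5 (9 crossings)
3-colorings: 3 of 3^9, det 7 — not tricolorable
note: |V(-1)| = 7: so not tricolorable, since 3 does not divide 7


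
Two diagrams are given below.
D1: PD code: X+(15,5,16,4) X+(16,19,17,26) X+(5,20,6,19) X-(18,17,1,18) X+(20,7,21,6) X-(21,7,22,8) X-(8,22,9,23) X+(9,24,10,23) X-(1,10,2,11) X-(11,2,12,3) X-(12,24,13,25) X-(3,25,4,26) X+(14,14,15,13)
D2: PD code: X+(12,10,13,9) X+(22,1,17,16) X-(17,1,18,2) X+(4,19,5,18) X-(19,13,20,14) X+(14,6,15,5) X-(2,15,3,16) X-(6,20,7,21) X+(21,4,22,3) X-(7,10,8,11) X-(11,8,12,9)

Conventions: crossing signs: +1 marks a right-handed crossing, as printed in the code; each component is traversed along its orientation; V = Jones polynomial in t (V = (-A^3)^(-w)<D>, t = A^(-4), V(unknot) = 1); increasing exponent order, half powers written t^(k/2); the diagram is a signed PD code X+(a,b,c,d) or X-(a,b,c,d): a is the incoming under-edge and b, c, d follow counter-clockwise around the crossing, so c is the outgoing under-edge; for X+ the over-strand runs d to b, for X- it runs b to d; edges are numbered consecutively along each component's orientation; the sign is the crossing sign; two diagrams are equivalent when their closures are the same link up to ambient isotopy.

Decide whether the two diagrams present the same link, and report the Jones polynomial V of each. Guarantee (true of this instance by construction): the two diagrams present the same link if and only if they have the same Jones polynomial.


same link: no
V(D1) = -t^(-1/2) - t^(1/2)  [13 crossings, <D> = A^-5 + A^-1, w = -1]
D2 (bracket -A^-17 + 2A^-13 - A^-9 + 2A^-5 - A^-1 + A^3; 11 crossings at w = -1): V = -t^(-3/2) + t^(-1/2) - 2t^(1/2) + t^(3/2) - 2t^(5/2) + t^(7/2)
note: comparing 2 Jones polynomials yields 2 groups


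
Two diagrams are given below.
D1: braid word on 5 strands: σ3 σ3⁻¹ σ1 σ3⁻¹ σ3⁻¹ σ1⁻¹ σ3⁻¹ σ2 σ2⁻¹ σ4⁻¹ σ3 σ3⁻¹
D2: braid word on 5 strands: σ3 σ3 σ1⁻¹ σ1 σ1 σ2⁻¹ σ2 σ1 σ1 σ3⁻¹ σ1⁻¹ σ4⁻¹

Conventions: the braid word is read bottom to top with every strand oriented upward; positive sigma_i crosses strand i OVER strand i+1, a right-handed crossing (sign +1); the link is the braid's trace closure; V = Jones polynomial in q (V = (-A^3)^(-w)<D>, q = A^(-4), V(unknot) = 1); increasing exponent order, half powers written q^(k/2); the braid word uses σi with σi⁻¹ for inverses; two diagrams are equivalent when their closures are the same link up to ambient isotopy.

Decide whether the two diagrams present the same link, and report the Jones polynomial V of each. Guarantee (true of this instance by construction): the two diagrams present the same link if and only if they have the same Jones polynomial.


equivalent: no
D1 (bracket A^-12 + 2A^-8 + 2A^-4 + 1 - A^4 - A^8; 12 crossings at w = -4): V = -q^-5 - q^-4 + q^-3 + 2q^-2 + 2q^-1 + 1
D2 (bracket A^-6 + A^-2 + A^2 + A^6; 12 crossings at w = +2): V = 1 + q + q^2 + q^3
key observation: 2 values of V(q) split the 2 diagrams


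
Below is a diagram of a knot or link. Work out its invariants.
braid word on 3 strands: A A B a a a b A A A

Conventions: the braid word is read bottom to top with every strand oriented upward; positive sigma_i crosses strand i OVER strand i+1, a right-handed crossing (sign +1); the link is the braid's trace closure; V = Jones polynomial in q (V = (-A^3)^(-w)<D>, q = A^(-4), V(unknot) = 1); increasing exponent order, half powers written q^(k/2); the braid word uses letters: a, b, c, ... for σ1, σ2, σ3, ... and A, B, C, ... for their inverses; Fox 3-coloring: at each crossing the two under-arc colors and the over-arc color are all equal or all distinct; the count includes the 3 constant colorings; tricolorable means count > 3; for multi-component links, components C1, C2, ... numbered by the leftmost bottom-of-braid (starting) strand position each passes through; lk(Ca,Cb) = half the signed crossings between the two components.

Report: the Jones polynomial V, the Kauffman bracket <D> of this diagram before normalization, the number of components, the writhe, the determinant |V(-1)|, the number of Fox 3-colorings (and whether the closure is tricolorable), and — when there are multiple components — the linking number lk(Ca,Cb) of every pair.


V(q) = -q^-6 + q^-5 - 2q^-4 + 3q^-3 - 2q^-2 + 3q^-1 - 1 + q - q^2
bracket: -A^-14 + A^-10 - A^-6 + 3A^-2 - 2A^2 + 3A^6 - 2A^10 + A^14 - A^18, w = -2
1 component, writhe -2, over 10 crossings
det 15, colorings 9 of 3^10 — tricolorable
observation: |V(-1)| = 15: so tricolorable, since 3 divides 15


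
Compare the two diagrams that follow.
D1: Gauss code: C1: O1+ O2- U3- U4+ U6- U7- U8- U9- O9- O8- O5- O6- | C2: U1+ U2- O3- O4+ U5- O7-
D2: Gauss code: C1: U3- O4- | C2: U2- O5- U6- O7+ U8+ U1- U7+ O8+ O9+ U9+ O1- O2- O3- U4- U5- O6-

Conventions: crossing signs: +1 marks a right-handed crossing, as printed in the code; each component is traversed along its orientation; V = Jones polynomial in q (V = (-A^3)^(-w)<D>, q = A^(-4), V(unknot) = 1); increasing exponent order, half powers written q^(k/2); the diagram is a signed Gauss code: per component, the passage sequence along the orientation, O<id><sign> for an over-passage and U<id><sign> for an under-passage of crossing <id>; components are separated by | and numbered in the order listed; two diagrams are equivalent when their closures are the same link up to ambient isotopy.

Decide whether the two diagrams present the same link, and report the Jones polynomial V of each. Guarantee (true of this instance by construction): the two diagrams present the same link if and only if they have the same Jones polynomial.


equivalent: no
V(D1) = -q^(-5/2) - q^(-1/2)  (w -5, c 9, <D> = A^-13 + A^-5)
V(D2) = q^(-13/2) - q^(-11/2) + q^(-9/2) - 2q^(-7/2) - q^(-3/2)  [9 crossings, <D> = A^-3 + 2A^5 - A^9 + A^13 - A^17, w = -3]
key observation: 2 classes among 2 diagrams; unequal V(q) rules out equality


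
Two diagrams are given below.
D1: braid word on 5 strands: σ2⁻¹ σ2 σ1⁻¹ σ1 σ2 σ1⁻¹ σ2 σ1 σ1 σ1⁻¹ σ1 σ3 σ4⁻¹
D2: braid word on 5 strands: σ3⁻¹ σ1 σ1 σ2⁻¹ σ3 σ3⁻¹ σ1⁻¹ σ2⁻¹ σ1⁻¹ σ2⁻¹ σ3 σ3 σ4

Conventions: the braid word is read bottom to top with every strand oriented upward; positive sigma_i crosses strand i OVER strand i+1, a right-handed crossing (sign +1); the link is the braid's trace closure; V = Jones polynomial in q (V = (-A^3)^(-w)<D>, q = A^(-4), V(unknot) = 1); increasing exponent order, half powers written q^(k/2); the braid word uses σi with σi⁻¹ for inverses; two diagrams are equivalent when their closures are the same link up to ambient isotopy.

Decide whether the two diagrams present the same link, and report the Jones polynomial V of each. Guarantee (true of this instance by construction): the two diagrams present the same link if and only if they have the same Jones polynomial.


equivalent: no
D1 (bracket A^-9 + A^-1 - A^3 + A^7; 13 crossings at w = +3): V = -q^(1/2) + q^(3/2) - q^(5/2) - q^(9/2)
D2 (bracket A^-1 - A^3 + A^7 + A^15; 13 crossings at w = -1): V = -q^(-9/2) - q^(-5/2) + q^(-3/2) - q^(-1/2)
key observation: comparing 2 Jones polynomials yields 2 groups


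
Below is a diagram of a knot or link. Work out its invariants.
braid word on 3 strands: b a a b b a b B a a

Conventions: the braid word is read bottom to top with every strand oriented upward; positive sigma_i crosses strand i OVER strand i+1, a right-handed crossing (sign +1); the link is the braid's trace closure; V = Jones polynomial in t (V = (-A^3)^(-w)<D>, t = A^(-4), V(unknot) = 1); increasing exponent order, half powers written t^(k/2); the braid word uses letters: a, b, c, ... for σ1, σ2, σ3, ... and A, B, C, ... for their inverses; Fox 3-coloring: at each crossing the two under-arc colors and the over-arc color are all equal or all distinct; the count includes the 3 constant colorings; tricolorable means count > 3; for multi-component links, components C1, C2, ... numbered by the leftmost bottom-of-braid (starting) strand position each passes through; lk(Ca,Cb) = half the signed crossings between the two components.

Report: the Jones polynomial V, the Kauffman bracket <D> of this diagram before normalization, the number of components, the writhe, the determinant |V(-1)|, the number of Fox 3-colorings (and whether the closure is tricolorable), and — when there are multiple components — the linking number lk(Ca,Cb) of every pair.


V(t) = t^3 + t^5 - t^8
bracket: -A^-8 + A^4 + A^12, w = +8
1 component, writhe +8, over 10 crossings
det 3, colorings 9 of 3^10 — tricolorable
observation: w = +8 shifts under R1 moves; the (-A^3)^(-8) factor cancels that in V


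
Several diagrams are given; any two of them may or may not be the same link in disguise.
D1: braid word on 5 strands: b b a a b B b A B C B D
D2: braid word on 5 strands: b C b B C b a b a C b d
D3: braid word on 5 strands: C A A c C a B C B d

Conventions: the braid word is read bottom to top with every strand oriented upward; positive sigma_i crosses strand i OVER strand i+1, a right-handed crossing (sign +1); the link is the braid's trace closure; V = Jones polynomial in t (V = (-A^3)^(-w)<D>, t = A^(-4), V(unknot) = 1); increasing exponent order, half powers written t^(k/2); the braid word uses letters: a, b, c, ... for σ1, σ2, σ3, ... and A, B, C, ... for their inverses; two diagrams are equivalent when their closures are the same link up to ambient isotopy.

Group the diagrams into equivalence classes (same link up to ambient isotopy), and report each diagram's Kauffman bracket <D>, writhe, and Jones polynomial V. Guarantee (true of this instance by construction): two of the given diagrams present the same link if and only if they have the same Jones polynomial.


grouping into links: {D1} | {D2} | {D3}
V(D1) = 1  (w 0, c 12, <D> = 1)
D2 (bracket -A^-12 + 2A^-8 - 4A^-4 + 5 - 4A^4 + 5A^8 - 3A^12 + 2A^16 - A^20; 12 crossings at w = +4): V = -t^-2 + 2t^-1 - 3 + 5t - 4t^2 + 5t^3 - 4t^4 + 2t^5 - t^6
D3 (bracket A^-8 + 1 - A^4; 10 crossings at w = -4): V = -t^-4 + t^-3 + t^-1
why: V(t) takes 3 values over 3 diagrams, fixing the grouping


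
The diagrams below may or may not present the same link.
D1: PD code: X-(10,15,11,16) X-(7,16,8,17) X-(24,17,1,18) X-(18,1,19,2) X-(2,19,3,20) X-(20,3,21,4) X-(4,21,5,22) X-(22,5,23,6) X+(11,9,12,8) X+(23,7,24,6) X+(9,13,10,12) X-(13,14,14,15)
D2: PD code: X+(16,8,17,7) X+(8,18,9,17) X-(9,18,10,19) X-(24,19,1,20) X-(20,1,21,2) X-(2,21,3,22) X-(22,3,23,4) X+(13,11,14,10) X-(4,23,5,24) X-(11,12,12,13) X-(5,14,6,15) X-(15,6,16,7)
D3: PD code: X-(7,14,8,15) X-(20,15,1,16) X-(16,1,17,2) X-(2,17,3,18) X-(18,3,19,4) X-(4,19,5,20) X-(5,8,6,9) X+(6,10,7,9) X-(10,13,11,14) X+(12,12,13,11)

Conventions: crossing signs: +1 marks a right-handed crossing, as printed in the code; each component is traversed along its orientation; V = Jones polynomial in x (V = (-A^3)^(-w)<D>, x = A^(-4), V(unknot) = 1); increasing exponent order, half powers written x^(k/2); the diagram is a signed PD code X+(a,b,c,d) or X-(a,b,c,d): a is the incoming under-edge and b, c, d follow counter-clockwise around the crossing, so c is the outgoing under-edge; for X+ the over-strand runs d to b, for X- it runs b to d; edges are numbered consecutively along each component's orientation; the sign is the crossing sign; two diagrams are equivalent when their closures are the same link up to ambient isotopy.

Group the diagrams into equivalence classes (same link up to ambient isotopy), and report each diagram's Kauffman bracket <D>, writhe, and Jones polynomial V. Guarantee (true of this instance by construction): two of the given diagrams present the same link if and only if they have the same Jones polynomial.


classes: {D1, D2, D3}
V(D1) = -x^-7 + x^-6 - x^-5 + x^-4 + x^-2  [12 crossings, <D> = A^-10 + A^-2 - A^2 + A^6 - A^10, w = -6]
V(D2) = -x^-7 + x^-6 - x^-5 + x^-4 + x^-2  [12 crossings, <D> = A^-10 + A^-2 - A^2 + A^6 - A^10, w = -6]
D3 (bracket A^-10 + A^-2 - A^2 + A^6 - A^10; 10 crossings at w = -6): V = -x^-7 + x^-6 - x^-5 + x^-4 + x^-2
note: one V(x) for all 3 diagrams — one class (guaranteed)


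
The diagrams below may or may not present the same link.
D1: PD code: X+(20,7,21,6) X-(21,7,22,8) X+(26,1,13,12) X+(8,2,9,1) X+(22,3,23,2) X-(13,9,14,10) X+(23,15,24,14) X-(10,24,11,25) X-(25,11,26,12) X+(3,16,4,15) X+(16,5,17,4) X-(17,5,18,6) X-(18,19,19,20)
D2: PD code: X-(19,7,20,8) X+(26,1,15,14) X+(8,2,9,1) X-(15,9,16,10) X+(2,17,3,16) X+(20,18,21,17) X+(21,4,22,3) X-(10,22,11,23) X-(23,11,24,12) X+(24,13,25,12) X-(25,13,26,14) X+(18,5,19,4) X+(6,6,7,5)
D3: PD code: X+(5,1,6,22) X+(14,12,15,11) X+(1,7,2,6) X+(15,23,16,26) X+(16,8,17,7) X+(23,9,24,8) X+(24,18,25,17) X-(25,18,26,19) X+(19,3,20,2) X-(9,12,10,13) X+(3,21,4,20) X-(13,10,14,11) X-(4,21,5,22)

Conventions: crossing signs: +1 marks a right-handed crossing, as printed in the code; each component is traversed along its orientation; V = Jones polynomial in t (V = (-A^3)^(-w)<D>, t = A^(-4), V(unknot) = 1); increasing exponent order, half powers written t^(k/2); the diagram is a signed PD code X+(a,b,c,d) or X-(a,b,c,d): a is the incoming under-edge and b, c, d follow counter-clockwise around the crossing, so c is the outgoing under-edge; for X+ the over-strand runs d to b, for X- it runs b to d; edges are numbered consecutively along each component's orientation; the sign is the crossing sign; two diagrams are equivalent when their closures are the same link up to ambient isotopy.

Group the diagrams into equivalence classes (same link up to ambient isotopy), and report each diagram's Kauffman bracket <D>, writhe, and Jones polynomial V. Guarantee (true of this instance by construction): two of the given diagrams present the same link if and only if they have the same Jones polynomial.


equivalence classes: {D1, D2} | {D3}
D1 (bracket -A^-11 + 2A^-7 - A^-3 + 2A - A^5 + A^9; 13 crossings at w = +1): V = -t^(-3/2) + t^(-1/2) - 2t^(1/2) + t^(3/2) - 2t^(5/2) + t^(7/2)
V(D2) = -t^(-3/2) + t^(-1/2) - 2t^(1/2) + t^(3/2) - 2t^(5/2) + t^(7/2)  (w +3, c 13, <D> = -A^-5 + 2A^-1 - A^3 + 2A^7 - A^11 + A^15)
V(D3) = -t^(3/2) - 2t^(7/2) + t^(9/2) - t^(11/2) + t^(13/2)  [13 crossings, <D> = -A^-11 + A^-7 - A^-3 + 2A + A^9, w = +5]
key observation: V(t) takes 2 values over 3 diagrams, fixing the grouping


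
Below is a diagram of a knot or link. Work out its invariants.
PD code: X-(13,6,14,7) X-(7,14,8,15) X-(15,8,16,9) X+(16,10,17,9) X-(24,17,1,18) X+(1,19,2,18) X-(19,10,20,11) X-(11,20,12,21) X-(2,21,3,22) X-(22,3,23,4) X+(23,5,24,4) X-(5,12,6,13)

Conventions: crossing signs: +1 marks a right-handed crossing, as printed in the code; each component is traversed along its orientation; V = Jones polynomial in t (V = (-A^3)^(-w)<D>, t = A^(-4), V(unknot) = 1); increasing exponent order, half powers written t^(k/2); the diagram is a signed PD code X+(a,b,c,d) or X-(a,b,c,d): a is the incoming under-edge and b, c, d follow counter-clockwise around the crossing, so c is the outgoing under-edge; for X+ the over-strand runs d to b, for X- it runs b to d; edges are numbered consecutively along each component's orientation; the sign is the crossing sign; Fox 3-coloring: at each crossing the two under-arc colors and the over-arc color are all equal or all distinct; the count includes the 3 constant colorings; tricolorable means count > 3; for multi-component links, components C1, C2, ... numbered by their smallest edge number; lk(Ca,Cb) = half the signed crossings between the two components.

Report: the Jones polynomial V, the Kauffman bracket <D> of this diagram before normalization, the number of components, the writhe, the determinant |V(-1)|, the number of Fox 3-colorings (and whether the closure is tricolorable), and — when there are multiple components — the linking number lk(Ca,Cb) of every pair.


V(t) = -t^-7 + t^-6 - t^-5 + t^-4 + t^-2
bracket: A^-10 + A^-2 - A^2 + A^6 - A^10, w = -6
1 component, writhe -6, over 12 crossings
det 5, colorings 3 of 3^12 — not tricolorable
observation: w = -6 shifts under R1 moves; the (-A^3)^(6) factor cancels that in V


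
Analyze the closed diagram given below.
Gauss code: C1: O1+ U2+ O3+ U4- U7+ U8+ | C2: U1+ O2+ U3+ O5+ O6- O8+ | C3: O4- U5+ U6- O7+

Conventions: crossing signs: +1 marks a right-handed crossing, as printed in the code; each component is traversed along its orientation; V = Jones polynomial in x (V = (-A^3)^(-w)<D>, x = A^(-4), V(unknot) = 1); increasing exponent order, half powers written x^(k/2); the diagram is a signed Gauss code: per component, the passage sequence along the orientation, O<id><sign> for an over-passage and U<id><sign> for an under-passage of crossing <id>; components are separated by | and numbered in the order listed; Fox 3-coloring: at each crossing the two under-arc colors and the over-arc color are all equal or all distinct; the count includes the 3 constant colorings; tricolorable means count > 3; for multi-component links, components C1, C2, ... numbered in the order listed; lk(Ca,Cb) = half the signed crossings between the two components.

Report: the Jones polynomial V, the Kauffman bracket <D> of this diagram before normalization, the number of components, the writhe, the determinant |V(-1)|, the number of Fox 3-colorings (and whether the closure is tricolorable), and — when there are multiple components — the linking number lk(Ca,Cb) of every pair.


Jones polynomial: V(x) = x + x^2 + x^3 + x^6
<D> = A^-12 + 1 + A^4 + A^8; writhe +4
components 3, writhe +4 (8 crossings)
linking number lk(C1,C2) = +2
lk(C1,C3): 0
lk(C2,C3) = 0
3-colorings: 9 of 3^8, det 0 — tricolorable
note: w = +4 shifts under R1 moves; the (-A^3)^(-4) factor cancels that in V


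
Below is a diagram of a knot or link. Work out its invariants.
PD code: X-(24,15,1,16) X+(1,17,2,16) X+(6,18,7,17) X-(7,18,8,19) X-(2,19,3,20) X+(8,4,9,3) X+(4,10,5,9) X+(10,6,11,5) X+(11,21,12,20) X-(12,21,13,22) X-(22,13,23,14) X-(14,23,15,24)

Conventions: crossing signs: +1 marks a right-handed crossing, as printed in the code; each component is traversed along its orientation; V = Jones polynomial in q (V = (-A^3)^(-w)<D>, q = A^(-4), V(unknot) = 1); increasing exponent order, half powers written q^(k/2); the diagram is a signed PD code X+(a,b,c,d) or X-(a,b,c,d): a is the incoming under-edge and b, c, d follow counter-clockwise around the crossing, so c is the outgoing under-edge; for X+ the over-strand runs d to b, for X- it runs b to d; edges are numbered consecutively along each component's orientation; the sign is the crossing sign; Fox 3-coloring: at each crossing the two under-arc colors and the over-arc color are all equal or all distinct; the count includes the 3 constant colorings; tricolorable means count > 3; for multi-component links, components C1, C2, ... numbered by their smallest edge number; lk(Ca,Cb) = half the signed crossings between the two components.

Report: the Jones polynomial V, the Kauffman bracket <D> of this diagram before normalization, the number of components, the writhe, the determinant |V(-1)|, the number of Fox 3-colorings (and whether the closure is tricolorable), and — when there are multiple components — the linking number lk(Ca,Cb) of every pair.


V(q) = -q^-3 + q^-2 - q^-1 + 3 - q + q^2 - q^3
bracket: -A^-12 + A^-8 - A^-4 + 3 - A^4 + A^8 - A^12, w = 0
1 component, writhe 0, over 12 crossings
det 9, colorings 27 of 3^12 — tricolorable
observation: |V(-1)| = 9: so tricolorable, since 3 divides 9


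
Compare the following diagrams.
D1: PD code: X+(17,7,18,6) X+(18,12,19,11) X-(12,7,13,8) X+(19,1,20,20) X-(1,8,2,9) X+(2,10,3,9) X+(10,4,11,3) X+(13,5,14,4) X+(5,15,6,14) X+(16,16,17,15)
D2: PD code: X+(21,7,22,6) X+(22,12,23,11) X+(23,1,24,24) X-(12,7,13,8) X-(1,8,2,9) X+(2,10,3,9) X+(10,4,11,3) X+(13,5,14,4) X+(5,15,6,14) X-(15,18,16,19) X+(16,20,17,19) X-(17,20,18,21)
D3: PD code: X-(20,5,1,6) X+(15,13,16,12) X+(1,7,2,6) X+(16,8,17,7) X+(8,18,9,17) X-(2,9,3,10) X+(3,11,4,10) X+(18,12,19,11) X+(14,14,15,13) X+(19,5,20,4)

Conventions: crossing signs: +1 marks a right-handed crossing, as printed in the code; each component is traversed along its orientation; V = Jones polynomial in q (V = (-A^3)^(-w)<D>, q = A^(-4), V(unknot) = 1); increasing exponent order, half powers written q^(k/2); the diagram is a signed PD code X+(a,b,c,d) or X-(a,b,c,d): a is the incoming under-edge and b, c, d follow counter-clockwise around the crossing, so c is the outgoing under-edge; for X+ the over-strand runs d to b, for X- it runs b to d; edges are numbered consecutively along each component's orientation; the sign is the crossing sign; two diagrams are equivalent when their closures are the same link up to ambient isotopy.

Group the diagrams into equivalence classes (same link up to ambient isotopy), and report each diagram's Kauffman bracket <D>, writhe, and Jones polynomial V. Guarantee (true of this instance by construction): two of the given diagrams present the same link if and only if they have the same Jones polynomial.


grouping into links: {D1, D2} | {D3}
V(D1) = q - q^2 + 2q^3 - q^4 + q^5 - q^6  (w +6, c 10, <D> = -A^-6 + A^-2 - A^2 + 2A^6 - A^10 + A^14)
V(D2) = q - q^2 + 2q^3 - q^4 + q^5 - q^6  (w +4, c 12, <D> = -A^-12 + A^-8 - A^-4 + 2 - A^4 + A^8)
D3 (bracket -A^2 + A^6 + A^14; 10 crossings at w = +6): V = q + q^3 - q^4
why: 2 classes among 3 diagrams; unequal V(q) rules out equality


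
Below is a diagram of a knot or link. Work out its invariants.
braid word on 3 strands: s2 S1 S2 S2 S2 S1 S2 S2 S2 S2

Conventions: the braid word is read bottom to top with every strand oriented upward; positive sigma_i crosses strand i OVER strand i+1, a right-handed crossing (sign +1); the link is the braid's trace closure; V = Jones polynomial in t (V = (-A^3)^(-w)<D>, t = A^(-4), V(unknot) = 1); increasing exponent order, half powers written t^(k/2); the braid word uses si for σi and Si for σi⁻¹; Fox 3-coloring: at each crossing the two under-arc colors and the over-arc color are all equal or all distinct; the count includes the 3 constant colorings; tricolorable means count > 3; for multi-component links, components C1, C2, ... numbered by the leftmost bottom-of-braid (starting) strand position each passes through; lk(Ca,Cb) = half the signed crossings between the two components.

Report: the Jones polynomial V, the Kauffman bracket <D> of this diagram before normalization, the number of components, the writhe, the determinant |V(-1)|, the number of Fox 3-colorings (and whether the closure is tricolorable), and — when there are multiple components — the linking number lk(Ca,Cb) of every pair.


Jones polynomial: V(t) = -t^-8 + t^-5 + t^-3
<D> = A^-12 + A^-4 - A^8; writhe -8
components 1, writhe -8 (10 crossings)
3-colorings: 9 of 3^10, det 3 — tricolorable
note: the span of V is 5, forcing >= 5 crossings in any diagram


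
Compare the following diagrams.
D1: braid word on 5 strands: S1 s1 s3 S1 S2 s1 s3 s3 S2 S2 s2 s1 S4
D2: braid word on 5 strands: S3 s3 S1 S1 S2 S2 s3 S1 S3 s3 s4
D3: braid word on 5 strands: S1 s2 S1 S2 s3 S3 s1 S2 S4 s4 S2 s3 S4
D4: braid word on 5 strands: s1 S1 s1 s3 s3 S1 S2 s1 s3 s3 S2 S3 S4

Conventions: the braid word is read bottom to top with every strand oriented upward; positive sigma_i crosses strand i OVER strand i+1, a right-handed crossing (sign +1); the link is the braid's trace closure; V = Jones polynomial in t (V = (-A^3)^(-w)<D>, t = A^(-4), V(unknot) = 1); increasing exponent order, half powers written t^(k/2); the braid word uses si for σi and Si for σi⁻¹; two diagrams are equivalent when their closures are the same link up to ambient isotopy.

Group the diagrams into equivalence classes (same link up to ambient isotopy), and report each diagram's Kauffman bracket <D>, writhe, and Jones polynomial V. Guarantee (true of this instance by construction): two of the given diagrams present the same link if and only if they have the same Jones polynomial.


classes: {D1, D4} | {D2} | {D3}
V(D1) = -t^(-3/2) + t^(-1/2) - 2t^(1/2) + t^(3/2) - 2t^(5/2) + t^(7/2)  [13 crossings, <D> = -A^-11 + 2A^-7 - A^-3 + 2A - A^5 + A^9, w = +1]
V(D2) = t^(-13/2) - t^(-11/2) + t^(-9/2) - 2t^(-7/2) - t^(-3/2)  (w -3, c 11, <D> = A^-3 + 2A^5 - A^9 + A^13 - A^17)
D3 (bracket 2A^-7 - A^-3 + 2A - A^5 + A^9 - A^13; 13 crossings at w = -3): V = t^(-11/2) - t^(-9/2) + t^(-7/2) - 2t^(-5/2) + t^(-3/2) - 2t^(-1/2)
V(D4) = -t^(-3/2) + t^(-1/2) - 2t^(1/2) + t^(3/2) - 2t^(5/2) + t^(7/2)  (w +1, c 13, <D> = -A^-11 + 2A^-7 - A^-3 + 2A - A^5 + A^9)
note: 3 classes among 4 diagrams; unequal V(t) rules out equality


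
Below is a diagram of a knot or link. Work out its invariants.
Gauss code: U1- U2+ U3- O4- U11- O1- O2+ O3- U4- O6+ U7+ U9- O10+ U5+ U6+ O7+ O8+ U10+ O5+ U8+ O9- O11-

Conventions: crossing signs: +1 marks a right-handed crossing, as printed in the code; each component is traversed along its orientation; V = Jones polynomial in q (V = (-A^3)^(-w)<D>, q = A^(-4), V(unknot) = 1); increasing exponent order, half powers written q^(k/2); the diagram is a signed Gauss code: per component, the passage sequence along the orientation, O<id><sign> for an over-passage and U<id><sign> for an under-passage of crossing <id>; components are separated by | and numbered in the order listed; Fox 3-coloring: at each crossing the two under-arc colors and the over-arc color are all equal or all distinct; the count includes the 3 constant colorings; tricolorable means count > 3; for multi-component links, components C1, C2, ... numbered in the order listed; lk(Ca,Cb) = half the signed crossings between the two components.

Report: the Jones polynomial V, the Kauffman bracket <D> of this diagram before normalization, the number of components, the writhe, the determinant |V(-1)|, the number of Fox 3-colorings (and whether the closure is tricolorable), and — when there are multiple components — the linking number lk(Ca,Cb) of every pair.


V(q) = -q^-3 + 2q^-2 - 3q^-1 + 4 - 3q + 4q^2 - 2q^3 + q^4 - q^5
bracket: A^-17 - A^-13 + 2A^-9 - 4A^-5 + 3A^-1 - 4A^3 + 3A^7 - 2A^11 + A^15, w = +1
1 component, writhe +1, over 11 crossings
det 21, colorings 9 of 3^11 — tricolorable
observation: w = +1 (over 11 crossings) is diagram-only; (-A^3)^(-1) removes it from V


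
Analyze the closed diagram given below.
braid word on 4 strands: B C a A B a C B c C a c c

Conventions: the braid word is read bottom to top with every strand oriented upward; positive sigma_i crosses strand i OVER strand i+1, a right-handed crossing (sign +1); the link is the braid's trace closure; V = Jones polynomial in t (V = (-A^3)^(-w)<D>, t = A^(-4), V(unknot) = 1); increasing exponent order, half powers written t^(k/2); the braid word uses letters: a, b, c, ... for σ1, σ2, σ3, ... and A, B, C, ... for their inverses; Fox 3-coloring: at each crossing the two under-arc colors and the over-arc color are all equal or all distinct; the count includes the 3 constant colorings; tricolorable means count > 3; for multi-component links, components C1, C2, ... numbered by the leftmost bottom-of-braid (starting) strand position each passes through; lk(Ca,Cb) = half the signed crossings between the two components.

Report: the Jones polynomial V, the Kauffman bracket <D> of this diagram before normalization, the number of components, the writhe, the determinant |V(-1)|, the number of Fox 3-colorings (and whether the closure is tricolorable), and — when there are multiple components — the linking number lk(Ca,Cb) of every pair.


Jones polynomial: V(t) = t^-4 - t^-3 + t^-2 - 2t^-1 + 2 - t + t^2
<D> = -A^-11 + A^-7 - 2A^-3 + 2A - A^5 + A^9 - A^13; writhe -1
components 1, writhe -1 (13 crossings)
3-colorings: 9 of 3^13, det 9 — tricolorable
note: the span of V is 6, forcing >= 6 crossings in any diagram
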